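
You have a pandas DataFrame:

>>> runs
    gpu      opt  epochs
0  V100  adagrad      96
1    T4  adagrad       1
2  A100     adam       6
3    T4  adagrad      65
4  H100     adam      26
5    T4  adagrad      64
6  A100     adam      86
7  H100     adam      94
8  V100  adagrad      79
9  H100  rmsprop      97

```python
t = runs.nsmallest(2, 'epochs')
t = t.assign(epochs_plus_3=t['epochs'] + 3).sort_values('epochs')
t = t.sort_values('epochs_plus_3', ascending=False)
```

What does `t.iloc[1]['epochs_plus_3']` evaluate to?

4

take 2 rows with smallest epochs:
    gpu      opt  epochs
1    T4  adagrad       1
2  A100     adam       6
add column epochs_plus_3 = t['epochs'] + 3:
    gpu      opt  epochs  epochs_plus_3
1    T4  adagrad       1              4
2  A100     adam       6              9
sort by epochs:
    gpu      opt  epochs  epochs_plus_3
1    T4  adagrad       1              4
2  A100     adam       6              9
sort by epochs_plus_3 descending:
    gpu      opt  epochs  epochs_plus_3
2  A100     adam       6              9
1    T4  adagrad       1              4
value at position 1, column 'epochs_plus_3' → 4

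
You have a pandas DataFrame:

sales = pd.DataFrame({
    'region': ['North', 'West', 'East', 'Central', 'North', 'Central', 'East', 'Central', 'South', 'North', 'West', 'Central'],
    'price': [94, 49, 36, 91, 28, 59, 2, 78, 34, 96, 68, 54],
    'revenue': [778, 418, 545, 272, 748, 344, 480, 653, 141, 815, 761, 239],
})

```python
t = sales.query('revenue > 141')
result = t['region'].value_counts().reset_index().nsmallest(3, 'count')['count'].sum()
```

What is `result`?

7

filter rows where revenue > 141:
     region  price  revenue
0     North     94      778
1      West     49      418
2      East     36      545
3   Central     91      272
4     North     28      748
5   Central     59      344
6      East      2      480
7   Central     78      653
9     North     96      815
10     West     68      761
11  Central     54      239
value_counts of region:
region
Central    4
North      3
West       2
East       2
Name: count, dtype: int64
reset_index():
    region  count
0  Central      4
1    North      3
2     West      2
3     East      2
take 3 rows with smallest count:
  region  count
2   West      2
3   East      2
1  North      3
The sum of column 'count' is 7.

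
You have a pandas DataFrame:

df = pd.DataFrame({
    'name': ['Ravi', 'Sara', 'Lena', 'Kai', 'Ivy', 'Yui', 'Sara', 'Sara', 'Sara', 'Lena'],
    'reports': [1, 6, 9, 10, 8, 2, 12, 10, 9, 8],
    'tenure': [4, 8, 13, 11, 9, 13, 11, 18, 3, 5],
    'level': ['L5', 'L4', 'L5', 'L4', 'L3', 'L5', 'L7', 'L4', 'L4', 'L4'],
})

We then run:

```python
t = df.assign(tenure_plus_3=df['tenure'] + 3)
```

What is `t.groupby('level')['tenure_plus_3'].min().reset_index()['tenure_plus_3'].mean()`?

add column tenure_plus_3 = df['tenure'] + 3:
   name  reports  tenure level  tenure_plus_3
0  Ravi        1       4    L5              7
1  Sara        6       8    L4             11
2  Lena        9      13    L5             16
3   Kai       10      11    L4             14
4   Ivy        8       9    L3             12
5   Yui        2      13    L5             16
6  Sara       12      11    L7             14
7  Sara       10      18    L4             21
8  Sara        9       3    L4              6
9  Lena        8       5    L4              8
group by level, min of tenure_plus_3:
level
L3    12
L4     6
L5     7
L7    14
Name: tenure_plus_3, dtype: int64
reset_index():
  level  tenure_plus_3
0    L3             12
1    L4              6
2    L5              7
3    L7             14
Hence 9.75.

9.75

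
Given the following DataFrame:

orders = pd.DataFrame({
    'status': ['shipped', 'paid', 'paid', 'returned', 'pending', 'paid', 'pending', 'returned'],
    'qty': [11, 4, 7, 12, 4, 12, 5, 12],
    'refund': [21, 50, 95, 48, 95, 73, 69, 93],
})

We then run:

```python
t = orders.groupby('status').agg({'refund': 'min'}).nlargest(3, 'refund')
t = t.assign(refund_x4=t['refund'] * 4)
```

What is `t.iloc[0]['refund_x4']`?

group by status, min of refund:
          refund
status          
paid          50
pending       69
returned      48
shipped       21
take 3 rows with largest refund:
          refund
status          
pending       69
paid          50
returned      48
add column refund_x4 = t['refund'] * 4:
          refund  refund_x4
status                     
pending       69        276
paid          50        200
returned      48        192
Taking the value at position 0, column 'refund_x4' gives 276.

276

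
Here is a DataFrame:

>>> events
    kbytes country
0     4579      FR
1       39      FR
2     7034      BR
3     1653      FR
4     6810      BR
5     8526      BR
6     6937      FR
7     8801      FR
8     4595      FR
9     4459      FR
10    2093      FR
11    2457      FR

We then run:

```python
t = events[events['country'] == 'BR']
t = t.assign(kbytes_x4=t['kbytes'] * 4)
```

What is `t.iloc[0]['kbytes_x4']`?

28136

filter rows where country == 'BR':
   kbytes country
2    7034      BR
4    6810      BR
5    8526      BR
add column kbytes_x4 = t['kbytes'] * 4:
   kbytes country  kbytes_x4
2    7034      BR      28136
4    6810      BR      27240
5    8526      BR      34104
Then the value at position 0, column 'kbytes_x4': 28136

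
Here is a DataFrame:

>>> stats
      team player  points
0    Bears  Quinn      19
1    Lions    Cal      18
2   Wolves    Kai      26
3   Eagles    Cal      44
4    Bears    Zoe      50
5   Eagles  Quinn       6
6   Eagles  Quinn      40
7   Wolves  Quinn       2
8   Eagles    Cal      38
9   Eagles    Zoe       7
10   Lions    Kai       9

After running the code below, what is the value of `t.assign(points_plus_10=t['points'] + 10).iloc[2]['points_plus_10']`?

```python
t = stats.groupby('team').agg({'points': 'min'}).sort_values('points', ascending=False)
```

16

group by team, min of points:
        points
team          
Bears       19
Eagles       6
Lions        9
Wolves       2
sort by points descending:
        points
team          
Bears       19
Lions        9
Eagles       6
Wolves       2
add column points_plus_10 = t['points'] + 10:
        points  points_plus_10
team                          
Bears       19              29
Lions        9              19
Eagles       6              16
Wolves       2              12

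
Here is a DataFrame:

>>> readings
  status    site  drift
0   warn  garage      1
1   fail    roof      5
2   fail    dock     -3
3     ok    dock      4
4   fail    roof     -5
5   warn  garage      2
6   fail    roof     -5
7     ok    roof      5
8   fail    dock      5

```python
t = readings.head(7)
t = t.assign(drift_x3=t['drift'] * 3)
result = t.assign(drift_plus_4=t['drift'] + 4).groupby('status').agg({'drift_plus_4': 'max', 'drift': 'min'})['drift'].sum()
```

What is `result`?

0

take first 7 rows:
  status    site  drift
0   warn  garage      1
1   fail    roof      5
2   fail    dock     -3
3     ok    dock      4
4   fail    roof     -5
5   warn  garage      2
6   fail    roof     -5
add column drift_x3 = t['drift'] * 3:
  status    site  drift  drift_x3
0   warn  garage      1         3
1   fail    roof      5        15
2   fail    dock     -3        -9
3     ok    dock      4        12
4   fail    roof     -5       -15
5   warn  garage      2         6
6   fail    roof     -5       -15
add column drift_plus_4 = t['drift'] + 4:
  status    site  drift  drift_x3  drift_plus_4
0   warn  garage      1         3             5
1   fail    roof      5        15             9
2   fail    dock     -3        -9             1
3     ok    dock      4        12             8
4   fail    roof     -5       -15            -1
5   warn  garage      2         6             6
6   fail    roof     -5       -15            -1
group by status: max(drift_plus_4), min(drift):
        drift_plus_4  drift
status                     
fail               9     -5
ok                 8      4
warn               6      1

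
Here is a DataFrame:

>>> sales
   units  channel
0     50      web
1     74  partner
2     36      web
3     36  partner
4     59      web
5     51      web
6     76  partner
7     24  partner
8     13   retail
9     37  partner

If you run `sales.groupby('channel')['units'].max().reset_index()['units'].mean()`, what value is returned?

49.3333333333

group by channel, max of units:
channel
partner    76
retail     13
web        59
Name: units, dtype: int64
reset_index():
   channel  units
0  partner     76
1   retail     13
2      web     59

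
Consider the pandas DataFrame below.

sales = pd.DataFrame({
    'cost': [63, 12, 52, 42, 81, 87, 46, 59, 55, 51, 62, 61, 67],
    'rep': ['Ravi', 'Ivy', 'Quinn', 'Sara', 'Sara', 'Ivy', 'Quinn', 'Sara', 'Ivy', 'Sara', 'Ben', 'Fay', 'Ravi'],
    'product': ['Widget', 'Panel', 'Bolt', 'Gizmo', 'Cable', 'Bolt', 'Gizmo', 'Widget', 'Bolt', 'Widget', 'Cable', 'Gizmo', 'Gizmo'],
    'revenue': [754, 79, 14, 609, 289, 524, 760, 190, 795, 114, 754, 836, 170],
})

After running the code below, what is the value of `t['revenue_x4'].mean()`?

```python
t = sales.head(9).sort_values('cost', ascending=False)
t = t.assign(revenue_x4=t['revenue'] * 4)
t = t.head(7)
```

take first 9 rows:
   cost    rep product  revenue
0    63   Ravi  Widget      754
1    12    Ivy   Panel       79
2    52  Quinn    Bolt       14
3    42   Sara   Gizmo      609
4    81   Sara   Cable      289
5    87    Ivy    Bolt      524
6    46  Quinn   Gizmo      760
7    59   Sara  Widget      190
8    55    Ivy    Bolt      795
sort by cost descending:
   cost    rep product  revenue
5    87    Ivy    Bolt      524
4    81   Sara   Cable      289
0    63   Ravi  Widget      754
7    59   Sara  Widget      190
8    55    Ivy    Bolt      795
2    52  Quinn    Bolt       14
6    46  Quinn   Gizmo      760
3    42   Sara   Gizmo      609
1    12    Ivy   Panel       79
add column revenue_x4 = t['revenue'] * 4:
   cost    rep product  revenue  revenue_x4
5    87    Ivy    Bolt      524        2096
4    81   Sara   Cable      289        1156
0    63   Ravi  Widget      754        3016
7    59   Sara  Widget      190         760
8    55    Ivy    Bolt      795        3180
2    52  Quinn    Bolt       14          56
6    46  Quinn   Gizmo      760        3040
3    42   Sara   Gizmo      609        2436
1    12    Ivy   Panel       79         316
take first 7 rows:
   cost    rep product  revenue  revenue_x4
5    87    Ivy    Bolt      524        2096
4    81   Sara   Cable      289        1156
0    63   Ravi  Widget      754        3016
7    59   Sara  Widget      190         760
8    55    Ivy    Bolt      795        3180
2    52  Quinn    Bolt       14          56
6    46  Quinn   Gizmo      760        3040
Then the mean of column 'revenue_x4': 1900.57142857

1900.57142857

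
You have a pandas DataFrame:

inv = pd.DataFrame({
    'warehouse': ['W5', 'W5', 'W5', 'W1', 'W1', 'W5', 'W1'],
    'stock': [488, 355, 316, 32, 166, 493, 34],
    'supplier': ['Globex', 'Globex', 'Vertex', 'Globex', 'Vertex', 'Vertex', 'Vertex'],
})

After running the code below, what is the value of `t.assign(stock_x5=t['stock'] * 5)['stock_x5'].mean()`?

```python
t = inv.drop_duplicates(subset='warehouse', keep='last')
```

drop duplicate warehouse (keep=last):
  warehouse  stock supplier
5        W5    493   Vertex
6        W1     34   Vertex
add column stock_x5 = t['stock'] * 5:
  warehouse  stock supplier  stock_x5
5        W5    493   Vertex      2465
6        W1     34   Vertex       170
Then the mean of column 'stock_x5': 1317.5

1317.5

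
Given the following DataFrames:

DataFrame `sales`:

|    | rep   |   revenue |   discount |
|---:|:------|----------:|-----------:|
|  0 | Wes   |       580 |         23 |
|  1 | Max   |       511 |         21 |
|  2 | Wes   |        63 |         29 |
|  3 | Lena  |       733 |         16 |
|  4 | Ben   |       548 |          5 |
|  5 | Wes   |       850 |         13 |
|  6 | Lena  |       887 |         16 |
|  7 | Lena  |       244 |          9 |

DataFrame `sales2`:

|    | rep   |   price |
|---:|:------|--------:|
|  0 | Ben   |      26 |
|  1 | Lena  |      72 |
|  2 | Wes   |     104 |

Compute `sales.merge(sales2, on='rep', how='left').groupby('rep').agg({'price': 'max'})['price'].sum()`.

merge on 'rep' (how='left') → 8 rows:
    rep  revenue  discount  price
0   Wes      580        23  104.0
1   Max      511        21    NaN
2   Wes       63        29  104.0
3  Lena      733        16   72.0
4   Ben      548         5   26.0
5   Wes      850        13  104.0
6  Lena      887        16   72.0
7  Lena      244         9   72.0
group by rep, max of price:
      price
rep        
Ben    26.0
Lena   72.0
Max     NaN
Wes   104.0

202.0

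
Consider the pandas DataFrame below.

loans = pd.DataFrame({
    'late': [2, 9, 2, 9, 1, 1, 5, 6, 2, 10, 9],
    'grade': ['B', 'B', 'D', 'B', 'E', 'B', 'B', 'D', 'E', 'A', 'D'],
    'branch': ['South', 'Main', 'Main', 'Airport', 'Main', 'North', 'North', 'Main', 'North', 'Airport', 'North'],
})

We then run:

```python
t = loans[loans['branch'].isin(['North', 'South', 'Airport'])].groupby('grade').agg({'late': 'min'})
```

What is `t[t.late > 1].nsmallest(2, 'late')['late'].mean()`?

5.5

filter rows where branch in ['North', 'South', 'Airport']:
    late grade   branch
0      2     B    South
3      9     B  Airport
5      1     B    North
6      5     B    North
8      2     E    North
9     10     A  Airport
10     9     D    North
group by grade, min of late:
       late
grade      
A        10
B         1
D         9
E         2
filter rows where late > 1:
       late
grade      
A        10
D         9
E         2
take 2 rows with smallest late:
       late
grade      
E         2
D         9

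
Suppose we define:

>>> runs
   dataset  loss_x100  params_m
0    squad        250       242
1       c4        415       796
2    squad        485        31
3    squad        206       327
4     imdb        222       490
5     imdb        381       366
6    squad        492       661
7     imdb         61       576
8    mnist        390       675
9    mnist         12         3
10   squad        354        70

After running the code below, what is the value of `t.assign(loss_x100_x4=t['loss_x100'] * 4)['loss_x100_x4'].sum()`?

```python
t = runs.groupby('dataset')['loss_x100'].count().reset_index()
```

44

group by dataset, count of loss_x100:
dataset
c4       1
imdb     3
mnist    2
squad    5
Name: loss_x100, dtype: int64
reset_index():
  dataset  loss_x100
0      c4          1
1    imdb          3
2   mnist          2
3   squad          5
add column loss_x100_x4 = t['loss_x100'] * 4:
  dataset  loss_x100  loss_x100_x4
0      c4          1             4
1    imdb          3            12
2   mnist          2             8
3   squad          5            20
Finally, sum of column 'loss_x100_x4' = 44.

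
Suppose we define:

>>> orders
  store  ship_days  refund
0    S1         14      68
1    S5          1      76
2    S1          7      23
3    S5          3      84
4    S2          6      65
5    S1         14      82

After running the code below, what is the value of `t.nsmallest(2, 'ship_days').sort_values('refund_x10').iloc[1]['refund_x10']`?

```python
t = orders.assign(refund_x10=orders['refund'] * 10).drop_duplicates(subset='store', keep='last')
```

840

add column refund_x10 = orders['refund'] * 10:
  store  ship_days  refund  refund_x10
0    S1         14      68         680
1    S5          1      76         760
2    S1          7      23         230
3    S5          3      84         840
4    S2          6      65         650
5    S1         14      82         820
drop duplicate store (keep=last):
  store  ship_days  refund  refund_x10
3    S5          3      84         840
4    S2          6      65         650
5    S1         14      82         820
take 2 rows with smallest ship_days:
  store  ship_days  refund  refund_x10
3    S5          3      84         840
4    S2          6      65         650
sort by refund_x10:
  store  ship_days  refund  refund_x10
4    S2          6      65         650
3    S5          3      84         840
Finally, value at position 1, column 'refund_x10' = 840.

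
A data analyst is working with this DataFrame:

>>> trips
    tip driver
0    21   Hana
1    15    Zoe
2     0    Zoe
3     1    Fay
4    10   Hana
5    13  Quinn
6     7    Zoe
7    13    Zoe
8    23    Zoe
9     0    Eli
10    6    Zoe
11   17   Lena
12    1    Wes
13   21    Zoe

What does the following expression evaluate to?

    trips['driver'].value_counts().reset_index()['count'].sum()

value_counts of driver:
driver
Zoe      7
Hana     2
Fay      1
Quinn    1
Eli      1
Lena     1
Wes      1
Name: count, dtype: int64
reset_index():
  driver  count
0    Zoe      7
1   Hana      2
2    Fay      1
3  Quinn      1
4    Eli      1
5   Lena      1
6    Wes      1
Reading off the sum of column 'count', we get 14.

14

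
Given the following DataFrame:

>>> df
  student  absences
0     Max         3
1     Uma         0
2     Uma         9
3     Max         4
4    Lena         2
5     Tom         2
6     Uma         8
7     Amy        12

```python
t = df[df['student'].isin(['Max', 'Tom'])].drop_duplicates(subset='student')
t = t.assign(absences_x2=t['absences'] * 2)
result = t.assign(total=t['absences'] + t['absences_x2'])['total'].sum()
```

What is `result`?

15

filter rows where student in ['Max', 'Tom']:
  student  absences
0     Max         3
3     Max         4
5     Tom         2
drop duplicate student (keep=first):
  student  absences
0     Max         3
5     Tom         2
add column absences_x2 = t['absences'] * 2:
  student  absences  absences_x2
0     Max         3            6
5     Tom         2            4
add column total = t['absences'] + t['absences_x2']:
  student  absences  absences_x2  total
0     Max         3            6      9
5     Tom         2            4      6
So sum() = 15.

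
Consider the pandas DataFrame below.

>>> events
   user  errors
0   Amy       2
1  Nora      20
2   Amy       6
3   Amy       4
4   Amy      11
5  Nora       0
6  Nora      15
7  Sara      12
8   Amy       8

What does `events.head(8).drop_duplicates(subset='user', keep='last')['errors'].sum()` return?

take first 8 rows:
   user  errors
0   Amy       2
1  Nora      20
2   Amy       6
3   Amy       4
4   Amy      11
5  Nora       0
6  Nora      15
7  Sara      12
drop duplicate user (keep=last):
   user  errors
4   Amy      11
6  Nora      15
7  Sara      12

38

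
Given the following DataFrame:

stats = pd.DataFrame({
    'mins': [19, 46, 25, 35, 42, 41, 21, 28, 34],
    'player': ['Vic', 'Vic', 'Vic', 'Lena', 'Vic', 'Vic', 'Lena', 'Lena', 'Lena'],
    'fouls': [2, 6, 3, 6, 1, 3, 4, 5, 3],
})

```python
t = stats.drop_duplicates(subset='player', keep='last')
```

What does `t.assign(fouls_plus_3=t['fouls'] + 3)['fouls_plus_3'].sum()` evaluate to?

drop duplicate player (keep=last):
   mins player  fouls
5    41    Vic      3
8    34   Lena      3
add column fouls_plus_3 = t['fouls'] + 3:
   mins player  fouls  fouls_plus_3
5    41    Vic      3             6
8    34   Lena      3             6
Taking the sum of column 'fouls_plus_3' gives 12.

12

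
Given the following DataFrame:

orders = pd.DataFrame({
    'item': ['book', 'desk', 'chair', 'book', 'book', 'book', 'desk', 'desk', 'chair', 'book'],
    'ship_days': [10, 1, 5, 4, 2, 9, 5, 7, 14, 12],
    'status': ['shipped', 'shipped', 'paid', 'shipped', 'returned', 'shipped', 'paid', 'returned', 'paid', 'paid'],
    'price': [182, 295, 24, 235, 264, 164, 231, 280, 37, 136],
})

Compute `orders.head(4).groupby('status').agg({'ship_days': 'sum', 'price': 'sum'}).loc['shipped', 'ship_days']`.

take first 4 rows:
    item  ship_days   status  price
0   book         10  shipped    182
1   desk          1  shipped    295
2  chair          5     paid     24
3   book          4  shipped    235
group by status: sum(ship_days), sum(price):
         ship_days  price
status                   
paid             5     24
shipped         15    712
Hence 15.

15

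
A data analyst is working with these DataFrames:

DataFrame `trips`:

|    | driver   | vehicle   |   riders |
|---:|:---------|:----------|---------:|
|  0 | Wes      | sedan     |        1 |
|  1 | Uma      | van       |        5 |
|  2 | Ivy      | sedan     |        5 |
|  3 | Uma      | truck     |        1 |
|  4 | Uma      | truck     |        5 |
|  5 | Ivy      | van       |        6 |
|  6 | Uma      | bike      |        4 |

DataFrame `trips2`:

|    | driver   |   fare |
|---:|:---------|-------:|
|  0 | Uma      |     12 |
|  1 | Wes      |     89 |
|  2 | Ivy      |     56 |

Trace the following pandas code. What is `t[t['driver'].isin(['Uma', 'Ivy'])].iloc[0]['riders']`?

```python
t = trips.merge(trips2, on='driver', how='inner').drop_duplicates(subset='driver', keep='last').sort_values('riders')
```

merge on 'driver' (how='inner') → 7 rows:
  driver vehicle  riders  fare
0    Wes   sedan       1    89
1    Uma     van       5    12
2    Ivy   sedan       5    56
3    Uma   truck       1    12
4    Uma   truck       5    12
5    Ivy     van       6    56
6    Uma    bike       4    12
drop duplicate driver (keep=last):
  driver vehicle  riders  fare
0    Wes   sedan       1    89
5    Ivy     van       6    56
6    Uma    bike       4    12
sort by riders:
  driver vehicle  riders  fare
0    Wes   sedan       1    89
6    Uma    bike       4    12
5    Ivy     van       6    56
filter rows where driver in ['Uma', 'Ivy']:
  driver vehicle  riders  fare
6    Uma    bike       4    12
5    Ivy     van       6    56

4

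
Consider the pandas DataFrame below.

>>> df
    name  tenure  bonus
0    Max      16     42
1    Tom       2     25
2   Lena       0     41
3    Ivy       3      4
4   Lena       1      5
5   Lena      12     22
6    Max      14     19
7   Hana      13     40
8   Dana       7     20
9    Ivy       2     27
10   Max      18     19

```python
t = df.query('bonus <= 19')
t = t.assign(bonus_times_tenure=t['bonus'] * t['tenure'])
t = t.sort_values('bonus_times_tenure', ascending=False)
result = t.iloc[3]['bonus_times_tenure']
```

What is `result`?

5

filter rows where bonus <= 19:
    name  tenure  bonus
3    Ivy       3      4
4   Lena       1      5
6    Max      14     19
10   Max      18     19
add column bonus_times_tenure = t['bonus'] * t['tenure']:
    name  tenure  bonus  bonus_times_tenure
3    Ivy       3      4                  12
4   Lena       1      5                   5
6    Max      14     19                 266
10   Max      18     19                 342
sort by bonus_times_tenure descending:
    name  tenure  bonus  bonus_times_tenure
10   Max      18     19                 342
6    Max      14     19                 266
3    Ivy       3      4                  12
4   Lena       1      5                   5
Finally, value at position 3, column 'bonus_times_tenure' = 5.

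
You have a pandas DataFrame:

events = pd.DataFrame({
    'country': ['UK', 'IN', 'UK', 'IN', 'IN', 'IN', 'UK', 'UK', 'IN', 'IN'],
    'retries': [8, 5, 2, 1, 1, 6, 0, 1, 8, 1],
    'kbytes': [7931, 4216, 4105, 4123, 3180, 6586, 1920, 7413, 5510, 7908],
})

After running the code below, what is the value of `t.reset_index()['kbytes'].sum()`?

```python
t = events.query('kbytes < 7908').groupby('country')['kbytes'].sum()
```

37053

filter rows where kbytes < 7908:
  country  retries  kbytes
1      IN        5    4216
2      UK        2    4105
3      IN        1    4123
4      IN        1    3180
5      IN        6    6586
6      UK        0    1920
7      UK        1    7413
8      IN        8    5510
group by country, sum of kbytes:
country
IN    23615
UK    13438
Name: kbytes, dtype: int64
reset_index():
  country  kbytes
0      IN   23615
1      UK   13438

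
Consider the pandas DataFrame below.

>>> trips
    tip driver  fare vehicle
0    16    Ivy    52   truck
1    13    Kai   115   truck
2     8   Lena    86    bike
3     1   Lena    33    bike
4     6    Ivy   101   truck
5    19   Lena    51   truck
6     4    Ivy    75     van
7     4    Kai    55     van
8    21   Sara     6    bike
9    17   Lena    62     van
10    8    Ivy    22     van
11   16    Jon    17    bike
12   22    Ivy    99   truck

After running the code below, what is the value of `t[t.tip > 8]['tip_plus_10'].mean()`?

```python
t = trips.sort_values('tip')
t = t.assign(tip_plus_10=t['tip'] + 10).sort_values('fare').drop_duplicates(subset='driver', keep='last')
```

26.6666666667

sort by tip:
    tip driver  fare vehicle
3     1   Lena    33    bike
6     4    Ivy    75     van
7     4    Kai    55     van
4     6    Ivy   101   truck
2     8   Lena    86    bike
10    8    Ivy    22     van
1    13    Kai   115   truck
0    16    Ivy    52   truck
11   16    Jon    17    bike
9    17   Lena    62     van
5    19   Lena    51   truck
8    21   Sara     6    bike
12   22    Ivy    99   truck
add column tip_plus_10 = t['tip'] + 10:
    tip driver  fare vehicle  tip_plus_10
3     1   Lena    33    bike           11
6     4    Ivy    75     van           14
7     4    Kai    55     van           14
4     6    Ivy   101   truck           16
2     8   Lena    86    bike           18
10    8    Ivy    22     van           18
1    13    Kai   115   truck           23
0    16    Ivy    52   truck           26
11   16    Jon    17    bike           26
9    17   Lena    62     van           27
5    19   Lena    51   truck           29
8    21   Sara     6    bike           31
12   22    Ivy    99   truck           32
sort by fare:
    tip driver  fare vehicle  tip_plus_10
8    21   Sara     6    bike           31
11   16    Jon    17    bike           26
10    8    Ivy    22     van           18
3     1   Lena    33    bike           11
5    19   Lena    51   truck           29
0    16    Ivy    52   truck           26
7     4    Kai    55     van           14
9    17   Lena    62     van           27
6     4    Ivy    75     van           14
2     8   Lena    86    bike           18
12   22    Ivy    99   truck           32
4     6    Ivy   101   truck           16
1    13    Kai   115   truck           23
drop duplicate driver (keep=last):
    tip driver  fare vehicle  tip_plus_10
8    21   Sara     6    bike           31
11   16    Jon    17    bike           26
2     8   Lena    86    bike           18
4     6    Ivy   101   truck           16
1    13    Kai   115   truck           23
filter rows where tip > 8:
    tip driver  fare vehicle  tip_plus_10
8    21   Sara     6    bike           31
11   16    Jon    17    bike           26
1    13    Kai   115   truck           23
Taking the mean of column 'tip_plus_10' gives 26.6666666667.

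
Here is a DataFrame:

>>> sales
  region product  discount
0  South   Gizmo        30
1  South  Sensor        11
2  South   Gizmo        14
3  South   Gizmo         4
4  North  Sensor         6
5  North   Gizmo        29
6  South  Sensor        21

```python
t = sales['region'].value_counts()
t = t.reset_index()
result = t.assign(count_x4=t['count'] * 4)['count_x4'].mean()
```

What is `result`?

14.0

value_counts of region:
region
South    5
North    2
Name: count, dtype: int64
reset_index():
  region  count
0  South      5
1  North      2
add column count_x4 = t['count'] * 4:
  region  count  count_x4
0  South      5        20
1  North      2         8
Hence 14.0.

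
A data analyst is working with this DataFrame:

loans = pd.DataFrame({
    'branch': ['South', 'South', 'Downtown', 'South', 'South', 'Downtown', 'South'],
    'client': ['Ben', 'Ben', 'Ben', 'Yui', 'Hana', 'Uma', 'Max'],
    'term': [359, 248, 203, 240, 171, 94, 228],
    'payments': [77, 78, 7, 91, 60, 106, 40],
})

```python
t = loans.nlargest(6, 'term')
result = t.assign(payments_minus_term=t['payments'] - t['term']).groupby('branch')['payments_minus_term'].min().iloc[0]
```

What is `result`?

take 6 rows with largest term:
     branch client  term  payments
0     South    Ben   359        77
1     South    Ben   248        78
3     South    Yui   240        91
6     South    Max   228        40
2  Downtown    Ben   203         7
4     South   Hana   171        60
add column payments_minus_term = t['payments'] - t['term']:
     branch client  term  payments  payments_minus_term
0     South    Ben   359        77                 -282
1     South    Ben   248        78                 -170
3     South    Yui   240        91                 -149
6     South    Max   228        40                 -188
2  Downtown    Ben   203         7                 -196
4     South   Hana   171        60                 -111
group by branch, min of payments_minus_term:
branch
Downtown   -196
South      -282
Name: payments_minus_term, dtype: int64
So iloc[0] = -196.

-196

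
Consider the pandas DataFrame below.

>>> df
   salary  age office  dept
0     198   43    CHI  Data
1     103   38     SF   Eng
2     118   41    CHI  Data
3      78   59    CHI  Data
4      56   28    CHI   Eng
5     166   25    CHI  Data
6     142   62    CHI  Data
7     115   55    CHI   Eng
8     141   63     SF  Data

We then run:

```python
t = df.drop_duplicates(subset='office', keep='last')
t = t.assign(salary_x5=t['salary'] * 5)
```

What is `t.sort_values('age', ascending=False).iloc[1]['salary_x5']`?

drop duplicate office (keep=last):
   salary  age office  dept
7     115   55    CHI   Eng
8     141   63     SF  Data
add column salary_x5 = t['salary'] * 5:
   salary  age office  dept  salary_x5
7     115   55    CHI   Eng        575
8     141   63     SF  Data        705
sort by age descending:
   salary  age office  dept  salary_x5
8     141   63     SF  Data        705
7     115   55    CHI   Eng        575
Then the value at position 1, column 'salary_x5': 575

575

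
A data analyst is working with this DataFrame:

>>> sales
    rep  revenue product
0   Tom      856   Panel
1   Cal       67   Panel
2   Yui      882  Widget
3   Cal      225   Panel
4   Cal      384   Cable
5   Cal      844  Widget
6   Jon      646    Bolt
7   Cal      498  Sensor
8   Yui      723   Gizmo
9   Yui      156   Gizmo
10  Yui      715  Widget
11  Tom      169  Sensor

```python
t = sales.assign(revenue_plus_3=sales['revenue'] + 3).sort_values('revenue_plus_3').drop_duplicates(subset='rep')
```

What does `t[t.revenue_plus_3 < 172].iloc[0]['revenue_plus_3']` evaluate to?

add column revenue_plus_3 = sales['revenue'] + 3:
    rep  revenue product  revenue_plus_3
0   Tom      856   Panel             859
1   Cal       67   Panel              70
2   Yui      882  Widget             885
3   Cal      225   Panel             228
4   Cal      384   Cable             387
5   Cal      844  Widget             847
6   Jon      646    Bolt             649
7   Cal      498  Sensor             501
8   Yui      723   Gizmo             726
9   Yui      156   Gizmo             159
10  Yui      715  Widget             718
11  Tom      169  Sensor             172
sort by revenue_plus_3:
    rep  revenue product  revenue_plus_3
1   Cal       67   Panel              70
9   Yui      156   Gizmo             159
11  Tom      169  Sensor             172
3   Cal      225   Panel             228
4   Cal      384   Cable             387
7   Cal      498  Sensor             501
6   Jon      646    Bolt             649
10  Yui      715  Widget             718
8   Yui      723   Gizmo             726
5   Cal      844  Widget             847
0   Tom      856   Panel             859
2   Yui      882  Widget             885
drop duplicate rep (keep=first):
    rep  revenue product  revenue_plus_3
1   Cal       67   Panel              70
9   Yui      156   Gizmo             159
11  Tom      169  Sensor             172
6   Jon      646    Bolt             649
filter rows where revenue_plus_3 < 172:
   rep  revenue product  revenue_plus_3
1  Cal       67   Panel              70
9  Yui      156   Gizmo             159
Hence 70.

70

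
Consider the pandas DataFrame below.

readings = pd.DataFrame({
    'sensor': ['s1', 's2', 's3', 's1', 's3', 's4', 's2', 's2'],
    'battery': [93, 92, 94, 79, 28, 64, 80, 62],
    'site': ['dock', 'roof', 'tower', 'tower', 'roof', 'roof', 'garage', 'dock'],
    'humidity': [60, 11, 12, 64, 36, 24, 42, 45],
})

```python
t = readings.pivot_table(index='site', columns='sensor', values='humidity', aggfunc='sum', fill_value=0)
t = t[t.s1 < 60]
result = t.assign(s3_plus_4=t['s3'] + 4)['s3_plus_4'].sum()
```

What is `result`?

pivot: rows=site, cols=sensor, sum(humidity):
sensor  s1  s2  s3  s4
site                  
dock    60  45   0   0
garage   0  42   0   0
roof     0  11  36  24
tower   64   0  12   0
filter rows where s1 < 60:
sensor  s1  s2  s3  s4
site                  
garage   0  42   0   0
roof     0  11  36  24
add column s3_plus_4 = t['s3'] + 4:
sensor  s1  s2  s3  s4  s3_plus_4
site                             
garage   0  42   0   0          4
roof     0  11  36  24         40

44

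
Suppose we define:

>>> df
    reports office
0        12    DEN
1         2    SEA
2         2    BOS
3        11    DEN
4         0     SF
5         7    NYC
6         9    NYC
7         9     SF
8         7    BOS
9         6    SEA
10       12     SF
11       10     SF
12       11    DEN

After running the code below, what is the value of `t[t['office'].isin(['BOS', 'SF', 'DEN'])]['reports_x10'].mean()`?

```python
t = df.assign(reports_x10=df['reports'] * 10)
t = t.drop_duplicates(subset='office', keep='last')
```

add column reports_x10 = df['reports'] * 10:
    reports office  reports_x10
0        12    DEN          120
1         2    SEA           20
2         2    BOS           20
3        11    DEN          110
4         0     SF            0
5         7    NYC           70
6         9    NYC           90
7         9     SF           90
8         7    BOS           70
9         6    SEA           60
10       12     SF          120
11       10     SF          100
12       11    DEN          110
drop duplicate office (keep=last):
    reports office  reports_x10
6         9    NYC           90
8         7    BOS           70
9         6    SEA           60
11       10     SF          100
12       11    DEN          110
filter rows where office in ['BOS', 'SF', 'DEN']:
    reports office  reports_x10
8         7    BOS           70
11       10     SF          100
12       11    DEN          110

93.3333333333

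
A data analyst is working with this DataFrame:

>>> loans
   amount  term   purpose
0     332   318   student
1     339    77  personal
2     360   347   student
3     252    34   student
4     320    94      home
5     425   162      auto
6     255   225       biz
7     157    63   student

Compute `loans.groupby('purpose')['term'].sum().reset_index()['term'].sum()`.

group by purpose, sum of term:
purpose
auto        162
biz         225
home         94
personal     77
student     762
Name: term, dtype: int64
reset_index():
    purpose  term
0      auto   162
1       biz   225
2      home    94
3  personal    77
4   student   762

1320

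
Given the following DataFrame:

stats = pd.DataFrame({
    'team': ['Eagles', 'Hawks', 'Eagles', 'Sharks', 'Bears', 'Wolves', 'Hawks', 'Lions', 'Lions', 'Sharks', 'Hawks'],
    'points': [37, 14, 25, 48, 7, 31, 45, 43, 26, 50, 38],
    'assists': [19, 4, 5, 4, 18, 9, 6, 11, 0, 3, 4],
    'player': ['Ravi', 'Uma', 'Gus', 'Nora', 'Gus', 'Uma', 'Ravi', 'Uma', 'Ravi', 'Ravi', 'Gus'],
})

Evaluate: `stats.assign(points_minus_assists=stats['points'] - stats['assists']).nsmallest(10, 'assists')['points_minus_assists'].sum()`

add column points_minus_assists = stats['points'] - stats['assists']:
      team  points  assists player  points_minus_assists
0   Eagles      37       19   Ravi                    18
1    Hawks      14        4    Uma                    10
2   Eagles      25        5    Gus                    20
3   Sharks      48        4   Nora                    44
4    Bears       7       18    Gus                   -11
5   Wolves      31        9    Uma                    22
6    Hawks      45        6   Ravi                    39
7    Lions      43       11    Uma                    32
8    Lions      26        0   Ravi                    26
9   Sharks      50        3   Ravi                    47
10   Hawks      38        4    Gus                    34
take 10 rows with smallest assists:
      team  points  assists player  points_minus_assists
8    Lions      26        0   Ravi                    26
9   Sharks      50        3   Ravi                    47
1    Hawks      14        4    Uma                    10
3   Sharks      48        4   Nora                    44
10   Hawks      38        4    Gus                    34
2   Eagles      25        5    Gus                    20
6    Hawks      45        6   Ravi                    39
5   Wolves      31        9    Uma                    22
7    Lions      43       11    Uma                    32
4    Bears       7       18    Gus                   -11
Taking the sum of column 'points_minus_assists' gives 263.

263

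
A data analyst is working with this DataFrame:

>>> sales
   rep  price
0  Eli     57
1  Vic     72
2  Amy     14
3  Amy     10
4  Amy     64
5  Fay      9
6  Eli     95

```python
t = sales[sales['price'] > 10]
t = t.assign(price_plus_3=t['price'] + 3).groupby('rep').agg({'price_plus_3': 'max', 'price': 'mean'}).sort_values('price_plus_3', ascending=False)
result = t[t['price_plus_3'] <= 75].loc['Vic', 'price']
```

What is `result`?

72.0

filter rows where price > 10:
   rep  price
0  Eli     57
1  Vic     72
2  Amy     14
4  Amy     64
6  Eli     95
add column price_plus_3 = t['price'] + 3:
   rep  price  price_plus_3
0  Eli     57            60
1  Vic     72            75
2  Amy     14            17
4  Amy     64            67
6  Eli     95            98
group by rep: max(price_plus_3), mean(price):
     price_plus_3  price
rep                     
Amy            67   39.0
Eli            98   76.0
Vic            75   72.0
sort by price_plus_3 descending:
     price_plus_3  price
rep                     
Eli            98   76.0
Vic            75   72.0
Amy            67   39.0
filter rows where price_plus_3 <= 75:
     price_plus_3  price
rep                     
Vic            75   72.0
Amy            67   39.0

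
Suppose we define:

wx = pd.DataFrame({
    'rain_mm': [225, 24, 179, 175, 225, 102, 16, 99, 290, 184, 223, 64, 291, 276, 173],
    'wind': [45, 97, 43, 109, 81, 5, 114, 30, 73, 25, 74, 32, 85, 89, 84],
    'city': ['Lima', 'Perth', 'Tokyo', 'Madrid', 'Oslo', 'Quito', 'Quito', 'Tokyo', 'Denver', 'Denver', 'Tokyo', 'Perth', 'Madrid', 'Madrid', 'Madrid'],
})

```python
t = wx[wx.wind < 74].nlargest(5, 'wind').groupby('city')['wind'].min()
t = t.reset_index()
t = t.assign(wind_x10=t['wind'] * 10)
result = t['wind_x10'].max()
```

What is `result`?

730

filter rows where wind < 74:
    rain_mm  wind    city
0       225    45    Lima
2       179    43   Tokyo
5       102     5   Quito
7        99    30   Tokyo
8       290    73  Denver
9       184    25  Denver
11       64    32   Perth
take 5 rows with largest wind:
    rain_mm  wind    city
8       290    73  Denver
0       225    45    Lima
2       179    43   Tokyo
11       64    32   Perth
7        99    30   Tokyo
group by city, min of wind:
city
Denver    73
Lima      45
Perth     32
Tokyo     30
Name: wind, dtype: int64
reset_index():
     city  wind
0  Denver    73
1    Lima    45
2   Perth    32
3   Tokyo    30
add column wind_x10 = t['wind'] * 10:
     city  wind  wind_x10
0  Denver    73       730
1    Lima    45       450
2   Perth    32       320
3   Tokyo    30       300
Hence 730.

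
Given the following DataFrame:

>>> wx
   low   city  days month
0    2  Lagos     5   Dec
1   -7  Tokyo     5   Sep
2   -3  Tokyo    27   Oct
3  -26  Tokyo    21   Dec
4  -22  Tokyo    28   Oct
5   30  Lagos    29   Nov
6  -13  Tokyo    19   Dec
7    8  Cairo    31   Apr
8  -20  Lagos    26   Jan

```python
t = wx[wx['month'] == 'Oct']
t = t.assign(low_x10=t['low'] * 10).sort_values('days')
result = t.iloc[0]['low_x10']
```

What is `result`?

filter rows where month == 'Oct':
   low   city  days month
2   -3  Tokyo    27   Oct
4  -22  Tokyo    28   Oct
add column low_x10 = t['low'] * 10:
   low   city  days month  low_x10
2   -3  Tokyo    27   Oct      -30
4  -22  Tokyo    28   Oct     -220
sort by days:
   low   city  days month  low_x10
2   -3  Tokyo    27   Oct      -30
4  -22  Tokyo    28   Oct     -220
Then the value at position 0, column 'low_x10': -30

-30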